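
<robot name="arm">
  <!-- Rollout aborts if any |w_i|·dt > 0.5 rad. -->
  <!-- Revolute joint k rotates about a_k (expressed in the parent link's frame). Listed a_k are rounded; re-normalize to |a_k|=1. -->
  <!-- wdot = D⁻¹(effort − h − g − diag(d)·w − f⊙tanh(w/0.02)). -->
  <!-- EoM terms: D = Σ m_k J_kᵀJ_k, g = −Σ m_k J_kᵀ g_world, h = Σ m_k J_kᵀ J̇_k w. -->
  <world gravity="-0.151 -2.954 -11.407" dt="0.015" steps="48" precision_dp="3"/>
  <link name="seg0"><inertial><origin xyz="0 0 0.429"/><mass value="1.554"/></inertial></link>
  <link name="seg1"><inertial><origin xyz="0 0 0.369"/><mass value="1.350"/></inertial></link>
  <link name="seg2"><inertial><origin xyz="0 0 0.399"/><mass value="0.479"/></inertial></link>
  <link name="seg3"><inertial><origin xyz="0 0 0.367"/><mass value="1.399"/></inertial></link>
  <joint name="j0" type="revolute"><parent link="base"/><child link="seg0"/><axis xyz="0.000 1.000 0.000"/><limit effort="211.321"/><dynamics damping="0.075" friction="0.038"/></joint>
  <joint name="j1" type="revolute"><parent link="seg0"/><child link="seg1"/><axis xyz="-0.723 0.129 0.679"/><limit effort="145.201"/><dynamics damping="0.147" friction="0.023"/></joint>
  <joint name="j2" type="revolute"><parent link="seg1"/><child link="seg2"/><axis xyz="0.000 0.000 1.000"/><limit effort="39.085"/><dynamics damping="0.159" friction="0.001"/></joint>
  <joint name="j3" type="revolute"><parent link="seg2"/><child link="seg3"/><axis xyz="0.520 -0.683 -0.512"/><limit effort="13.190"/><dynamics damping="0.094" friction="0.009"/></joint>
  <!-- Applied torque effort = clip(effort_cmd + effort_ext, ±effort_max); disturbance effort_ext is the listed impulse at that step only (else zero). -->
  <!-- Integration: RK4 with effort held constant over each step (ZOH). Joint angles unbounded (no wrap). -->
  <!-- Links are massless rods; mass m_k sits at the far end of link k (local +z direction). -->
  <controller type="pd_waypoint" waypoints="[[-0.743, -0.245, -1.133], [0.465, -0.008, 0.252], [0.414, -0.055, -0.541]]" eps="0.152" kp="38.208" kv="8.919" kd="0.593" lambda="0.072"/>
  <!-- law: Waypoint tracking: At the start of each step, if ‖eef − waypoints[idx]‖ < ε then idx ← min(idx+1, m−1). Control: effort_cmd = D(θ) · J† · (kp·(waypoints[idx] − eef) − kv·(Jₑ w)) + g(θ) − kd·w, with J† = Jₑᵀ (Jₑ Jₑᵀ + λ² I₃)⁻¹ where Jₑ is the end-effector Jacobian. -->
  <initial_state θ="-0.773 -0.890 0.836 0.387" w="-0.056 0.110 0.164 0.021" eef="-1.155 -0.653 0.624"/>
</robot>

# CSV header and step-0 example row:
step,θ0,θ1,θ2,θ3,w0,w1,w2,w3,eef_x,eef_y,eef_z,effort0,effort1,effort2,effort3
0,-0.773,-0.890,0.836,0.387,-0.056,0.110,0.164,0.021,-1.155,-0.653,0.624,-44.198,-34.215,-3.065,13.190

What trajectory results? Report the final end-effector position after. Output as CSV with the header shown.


step,θ0,θ1,θ2,θ3,w0,w1,w2,w3,eef_x,eef_y,eef_z,effort0,effort1,effort2,effort3
1,-0.773,-0.893,0.818,0.393,0.056,-0.493,-2.414,0.736,-1.156,-0.652,0.620,-27.613,-26.215,-1.038,13.190
2,-0.772,-0.900,0.785,0.418,0.018,-0.486,-1.986,2.640,-1.157,-0.654,0.606,-13.548,-19.606,-1.110,13.190
3,-0.772,-0.907,0.759,0.476,0.054,-0.398,-1.417,4.974,-1.158,-0.655,0.583,-2.546,-14.973,-1.473,11.762
4,-0.770,-0.914,0.739,0.564,0.197,-0.631,-1.068,6.691,-1.155,-0.656,0.551,3.681,-12.510,-1.785,9.374
5,-0.765,-0.929,0.724,0.669,0.423,-1.343,-0.862,7.296,-1.150,-0.656,0.512,5.724,-11.230,-1.938,7.812
6,-0.757,-0.956,0.714,0.778,0.679,-2.339,-0.504,7.225,-1.143,-0.652,0.467,5.199,-9.990,-2.042,6.551
7,-0.745,-1.000,0.710,0.883,0.930,-3.472,0.082,6.715,-1.133,-0.646,0.417,3.634,-8.274,-2.159,5.393
8,-0.729,-1.060,0.717,0.978,1.151,-4.619,0.902,5.887,-1.121,-0.637,0.364,2.268,-5.985,-2.352,4.323
9,-0.711,-1.137,0.738,1.058,1.323,-5.664,1.920,4.815,-1.107,-0.626,0.308,1.985,-3.236,-2.665,3.395
10,-0.690,-1.228,0.776,1.122,1.416,-6.488,3.066,3.589,-1.093,-0.612,0.249,3.174,-0.232,-3.097,2.648
11,-0.669,-1.330,0.830,1.166,1.378,-6.965,4.209,2.367,-1.077,-0.597,0.189,5.670,2.780,-3.572,2.041
12,-0.650,-1.435,0.901,1.194,1.151,-7.001,5.135,1.371,-1.062,-0.580,0.128,8.913,5.556,-3.928,1.461
13,-0.636,-1.537,0.982,1.209,0.714,-6.596,5.589,0.766,-1.047,-0.561,0.067,12.331,7.948,-3.969,0.803
14,-0.630,-1.631,1.065,1.219,0.117,-5.881,5.418,0.534,-1.032,-0.541,0.006,15.697,9.988,-3.596,0.086
15,-0.633,-1.713,1.142,1.226,-0.535,-5.050,4.693,0.487,-1.017,-0.519,-0.054,19.108,11.812,-2.886,-0.567
16,-0.645,-1.783,1.205,1.233,-1.152,-4.252,3.636,0.438,-1.003,-0.497,-0.113,22.721,13.516,-2.028,-1.043
17,-0.666,-1.842,1.251,1.238,-1.681,-3.565,2.482,0.290,-0.990,-0.475,-0.171,26.573,15.105,-1.208,-1.298
18,-0.695,-1.891,1.280,1.241,-2.104,-3.008,1.388,0.035,-0.976,-0.453,-0.227,30.573,16.534,-0.546,-1.350
19,-0.729,-1.933,1.294,1.239,-2.426,-2.568,0.427,-0.290,-0.963,-0.431,-0.283,34.573,17.751,-0.084,-1.256
20,-0.767,-1.969,1.294,1.232,-2.656,-2.227,-0.380,-0.647,-0.949,-0.411,-0.337,38.437,18.723,0.175,-1.063
21,-0.808,-2.000,1.284,1.219,-2.810,-1.962,-1.039,-1.000,-0.935,-0.392,-0.390,42.046,19.435,0.259,-0.817
22,-0.851,-2.028,1.264,1.202,-2.899,-1.755,-1.567,-1.324,-0.920,-0.374,-0.442,45.317,19.893,0.201,-0.552
23,-0.895,-2.053,1.237,1.180,-2.935,-1.591,-1.984,-1.602,-0.905,-0.357,-0.491,48.194,20.109,0.038,-0.292
24,-0.939,-2.076,1.205,1.154,-2.928,-1.460,-2.306,-1.827,-0.890,-0.342,-0.539,50.653,20.108,-0.199,-0.050
25,-0.982,-2.097,1.169,1.125,-2.885,-1.354,-2.548,-1.997,-0.873,-0.328,-0.585,52.686,19.915,-0.479,0.168
26,-1.025,-2.117,1.129,1.094,-2.814,-1.267,-2.722,-2.114,-0.856,-0.315,-0.628,54.302,19.559,-0.779,0.361
27,-1.066,-2.135,1.087,1.062,-2.720,-1.194,-2.837,-2.182,-0.839,-0.303,-0.669,55.524,19.067,-1.080,0.530
28,-1.106,-2.153,1.044,1.029,-2.608,-1.132,-2.901,-2.206,-0.821,-0.293,-0.707,56.378,18.468,-1.367,0.681
29,-1.145,-2.169,1.001,0.996,-2.482,-1.077,-2.921,-2.193,-0.804,-0.284,-0.743,56.898,17.785,-1.631,0.817
30,-1.181,-2.185,0.957,0.963,-2.347,-1.028,-2.902,-2.150,-0.786,-0.275,-0.776,57.117,17.041,-1.863,0.941
31,-1.215,-2.200,0.914,0.931,-2.204,-0.983,-2.849,-2.083,-0.768,-0.268,-0.807,57.070,16.257,-2.060,1.058
32,-1.247,-2.215,0.872,0.901,-2.056,-0.941,-2.767,-1.999,-0.750,-0.262,-0.835,56.790,15.449,-2.220,1.169
33,-1.277,-2.229,0.831,0.871,-1.907,-0.900,-2.660,-1.903,-0.733,-0.256,-0.861,56.306,14.632,-2.344,1.274
34,-1.304,-2.242,0.792,0.844,-1.758,-0.860,-2.535,-1.801,-0.716,-0.251,-0.884,55.647,13.818,-2.431,1.375
35,-1.329,-2.255,0.755,0.817,-1.611,-0.820,-2.396,-1.695,-0.700,-0.246,-0.905,54.838,13.016,-2.484,1.469
36,-1.352,-2.267,0.720,0.793,-1.467,-0.781,-2.249,-1.591,-0.685,-0.242,-0.924,53.901,12.232,-2.506,1.557
37,-1.373,-2.278,0.687,0.770,-1.328,-0.743,-2.099,-1.490,-0.670,-0.239,-0.941,52.855,11.472,-2.499,1.636
38,-1.392,-2.289,0.657,0.748,-1.194,-0.705,-1.951,-1.394,-0.657,-0.236,-0.957,51.720,10.740,-2.467,1.707
39,-1.409,-2.299,0.629,0.728,-1.067,-0.669,-1.808,-1.304,-0.644,-0.233,-0.970,50.512,10.037,-2.412,1.768
40,-1.424,-2.309,0.602,0.709,-0.946,-0.633,-1.673,-1.221,-0.633,-0.231,-0.982,49.247,9.364,-2.338,1.820
41,-1.438,-2.318,0.578,0.691,-0.832,-0.599,-1.548,-1.144,-0.622,-0.229,-0.993,47.942,8.722,-2.249,1.862
42,-1.449,-2.327,0.556,0.674,-0.726,-0.567,-1.434,-1.075,-0.613,-0.227,-1.002,46.610,8.111,-2.147,1.896
43,-1.460,-2.335,0.535,0.659,-0.626,-0.535,-1.332,-1.011,-0.605,-0.225,-1.010,45.265,7.530,-2.037,1.921
44,-1.468,-2.343,0.516,0.644,-0.534,-0.506,-1.241,-0.952,-0.597,-0.224,-1.017,43.922,6.979,-1.921,1.938
45,-1.476,-2.350,0.498,0.630,-0.450,-0.477,-1.161,-0.899,-0.591,-0.223,-1.023,42.591,6.457,-1.801,1.948
46,-1.482,-2.357,0.481,0.617,-0.372,-0.450,-1.090,-0.849,-0.586,-0.221,-1.028,41.284,5.964,-1.682,1.953
47,-1.487,-2.364,0.465,0.604,-0.301,-0.424,-1.027,-0.803,-0.582,-0.220,-1.033,40.010,5.501,-1.563,1.952
48,-1.491,-2.370,0.450,0.593,-0.236,-0.400,-0.972,-0.759,-0.579,-0.219,-1.036,,,,
# final eef position (m): -0.579 -0.219 -1.036


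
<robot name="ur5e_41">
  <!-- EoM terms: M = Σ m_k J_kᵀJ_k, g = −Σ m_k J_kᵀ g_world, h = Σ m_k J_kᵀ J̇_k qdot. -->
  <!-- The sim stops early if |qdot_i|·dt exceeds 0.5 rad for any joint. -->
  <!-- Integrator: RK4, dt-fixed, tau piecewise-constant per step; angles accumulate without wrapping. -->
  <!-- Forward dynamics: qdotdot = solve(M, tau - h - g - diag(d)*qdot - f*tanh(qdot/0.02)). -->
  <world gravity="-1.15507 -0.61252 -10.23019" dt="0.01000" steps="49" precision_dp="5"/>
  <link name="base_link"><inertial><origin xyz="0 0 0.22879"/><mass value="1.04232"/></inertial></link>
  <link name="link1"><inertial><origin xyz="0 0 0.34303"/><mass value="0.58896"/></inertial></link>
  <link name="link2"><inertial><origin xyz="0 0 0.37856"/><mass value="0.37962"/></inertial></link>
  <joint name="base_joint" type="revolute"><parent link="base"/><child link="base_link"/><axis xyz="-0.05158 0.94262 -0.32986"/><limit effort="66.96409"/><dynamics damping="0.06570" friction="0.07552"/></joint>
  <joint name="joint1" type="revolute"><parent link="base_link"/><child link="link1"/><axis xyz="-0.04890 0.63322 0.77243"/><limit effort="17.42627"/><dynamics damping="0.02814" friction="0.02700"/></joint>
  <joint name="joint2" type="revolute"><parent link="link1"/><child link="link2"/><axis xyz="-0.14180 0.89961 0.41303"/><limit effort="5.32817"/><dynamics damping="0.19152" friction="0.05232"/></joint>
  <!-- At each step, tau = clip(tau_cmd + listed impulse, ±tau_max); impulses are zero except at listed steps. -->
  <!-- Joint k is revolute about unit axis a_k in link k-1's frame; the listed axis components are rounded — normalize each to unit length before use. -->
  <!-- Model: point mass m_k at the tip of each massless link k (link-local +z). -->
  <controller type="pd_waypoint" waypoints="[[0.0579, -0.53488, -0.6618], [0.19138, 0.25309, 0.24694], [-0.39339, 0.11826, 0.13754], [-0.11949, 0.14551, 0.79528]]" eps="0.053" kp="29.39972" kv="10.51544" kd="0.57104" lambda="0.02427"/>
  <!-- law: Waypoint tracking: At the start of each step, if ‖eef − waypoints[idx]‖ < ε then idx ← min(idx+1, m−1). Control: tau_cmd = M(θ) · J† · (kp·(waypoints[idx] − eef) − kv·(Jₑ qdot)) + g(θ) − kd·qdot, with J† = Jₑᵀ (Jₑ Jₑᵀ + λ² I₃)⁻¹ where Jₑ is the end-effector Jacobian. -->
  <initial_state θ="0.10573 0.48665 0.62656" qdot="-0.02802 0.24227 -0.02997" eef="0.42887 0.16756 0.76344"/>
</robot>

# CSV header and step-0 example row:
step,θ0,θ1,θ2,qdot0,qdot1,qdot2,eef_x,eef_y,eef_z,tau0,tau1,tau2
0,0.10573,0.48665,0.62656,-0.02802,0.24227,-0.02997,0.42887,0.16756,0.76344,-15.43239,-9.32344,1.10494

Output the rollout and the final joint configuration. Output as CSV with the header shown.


step,θ0,θ1,θ2,qdot0,qdot1,qdot2,eef_x,eef_y,eef_z,tau0,tau1,tau2
1,0.10651,0.47134,0.64816,0.17671,-3.21380,4.21356,0.42866,0.16722,0.76124,-13.90279,-6.32107,-1.43396
2,0.10775,0.43549,0.69391,0.07065,-3.94370,4.91333,0.42706,0.16547,0.75741,-11.78571,-4.83032,-1.59989
3,0.10769,0.39554,0.74283,-0.08243,-4.05215,4.87507,0.42381,0.16315,0.75403,-9.84835,-3.84970,-1.32357
4,0.10614,0.35525,0.79072,-0.22869,-4.00917,4.70989,0.41912,0.16059,0.75134,-8.18857,-3.11408,-1.01372
5,0.10320,0.31561,0.83697,-0.35954,-3.92259,4.54608,0.41323,0.15796,0.74923,-6.77510,-2.53464,-0.74826
6,0.09903,0.27690,0.88172,-0.47359,-3.82384,4.40885,0.40636,0.15535,0.74753,-5.56883,-2.06744,-0.53593
7,0.09381,0.23918,0.92523,-0.57180,-3.72270,4.29838,0.39870,0.15284,0.74608,-4.53430,-1.68625,-0.37008
8,0.08767,0.20247,0.96775,-0.65551,-3.62335,4.21027,0.39039,0.15044,0.74477,-3.64257,-1.37274,-0.24238
9,0.08077,0.16672,1.00948,-0.72602,-3.52817,4.13997,0.38158,0.14818,0.74347,-2.87038,-1.11316,-0.14550
10,0.07321,0.13190,1.05058,-0.78448,-3.43879,4.08365,0.37237,0.14607,0.74211,-2.19898,-0.89687,-0.07346
11,0.06513,0.09794,1.09118,-0.83194,-3.35632,4.03819,0.36286,0.14409,0.74063,-1.61303,-0.71554,-0.02143
12,0.05663,0.06476,1.13136,-0.86937,-3.28149,4.00114,0.35314,0.14224,0.73897,-1.09989,-0.56259,0.01446
13,0.04779,0.03229,1.17120,-0.89766,-3.21473,3.97051,0.34326,0.14050,0.73711,-0.64905,-0.43279,0.03733
14,0.03872,0.00045,1.21076,-0.91766,-3.15625,3.94477,0.33330,0.13887,0.73501,-0.25163,-0.32201,0.04970
15,0.02948,-0.03085,1.25009,-0.93014,-3.10609,3.92267,0.32330,0.13731,0.73266,0.09986,-0.22697,0.05361
16,0.02015,-0.06169,1.28920,-0.93583,-3.06416,3.90325,0.31330,0.13583,0.73005,0.41183,-0.14504,0.05070
17,0.01079,-0.09215,1.32813,-0.93538,-3.03033,3.88578,0.30336,0.13439,0.72717,0.68975,-0.07415,0.04232
18,0.00147,-0.12232,1.36690,-0.92940,-3.00441,3.86968,0.29349,0.13299,0.72404,0.93834,-0.01265,0.02956
19,-0.00777,-0.15226,1.40551,-0.91844,-2.98625,3.85452,0.28372,0.13162,0.72064,1.16166,0.04078,0.01328
20,-0.01687,-0.18206,1.44397,-0.90298,-2.97570,3.83997,0.27409,0.13027,0.71700,1.36325,0.08718,-0.00579
21,-0.02581,-0.21179,1.48229,-0.88344,-2.97268,3.82581,0.26460,0.12891,0.71311,1.54618,0.12736,-0.02705
22,-0.03452,-0.24153,1.52046,-0.86017,-2.97718,3.81189,0.25528,0.12755,0.70899,1.71314,0.16196,-0.05003
23,-0.04299,-0.27135,1.55850,-0.83348,-2.98924,3.79810,0.24614,0.12618,0.70466,1.86650,0.19145,-0.07433
24,-0.05118,-0.30133,1.59640,-0.80363,-3.00903,3.78439,0.23719,0.12478,0.70013,2.00837,0.21619,-0.09962
25,-0.05905,-0.33155,1.63417,-0.77079,-3.03678,3.77077,0.22843,0.12336,0.69541,2.14063,0.23642,-0.12563
26,-0.06658,-0.36209,1.67180,-0.73510,-3.07287,3.75725,0.21988,0.12190,0.69052,2.26503,0.25227,-0.15213
27,-0.07373,-0.39304,1.70930,-0.69666,-3.11777,3.74388,0.21155,0.12039,0.68548,2.38319,0.26381,-0.17893
28,-0.08049,-0.42448,1.74667,-0.65550,-3.17208,3.73075,0.20343,0.11884,0.68030,2.49668,0.27097,-0.20585
29,-0.08683,-0.45652,1.78390,-0.61160,-3.23656,3.71795,0.19553,0.11723,0.67500,2.60704,0.27364,-0.23276
30,-0.09271,-0.48926,1.82102,-0.56490,-3.31213,3.70560,0.18786,0.11555,0.66959,2.71588,0.27157,-0.25954
31,-0.09811,-0.52281,1.85801,-0.51529,-3.39987,3.69385,0.18042,0.11381,0.66411,2.82490,0.26444,-0.28608
32,-0.10299,-0.55732,1.89489,-0.46259,-3.50107,3.68285,0.17320,0.11198,0.65855,2.93602,0.25181,-0.31227
33,-0.10734,-0.59291,1.93167,-0.40660,-3.61724,3.67277,0.16621,0.11007,0.65295,3.05141,0.23307,-0.33801
34,-0.11110,-0.62974,1.96835,-0.34701,-3.75015,3.66379,0.15946,0.10806,0.64731,3.17366,0.20750,-0.36322
35,-0.11425,-0.66801,2.00495,-0.28350,-3.90186,3.65610,0.15293,0.10595,0.64165,3.30589,0.17416,-0.38780
36,-0.11674,-0.70789,2.04148,-0.21564,-4.07477,3.64990,0.14664,0.10372,0.63600,3.45196,0.13187,-0.41164
37,-0.11853,-0.74963,2.07797,-0.14294,-4.27164,3.64537,0.14058,0.10136,0.63037,3.61670,0.07920,-0.43462
38,-0.11956,-0.79348,2.11441,-0.06483,-4.49571,3.64270,0.13475,0.09886,0.62478,3.80626,0.01435,-0.45659
39,-0.11978,-0.83972,2.15085,0.01776,-4.74754,3.64112,0.12916,0.09621,0.61925,4.03271,-0.06668,-0.47686
40,-0.11917,-0.88860,2.18726,0.10215,-5.02537,3.63967,0.12377,0.09339,0.61380,4.31500,-0.16962,-0.49469
41,-0.11767,-0.94049,2.22370,0.19600,-5.34911,3.64348,0.11859,0.09041,0.60844,4.64877,-0.28897,-0.51278
42,-0.11517,-0.99588,2.26019,0.29983,-5.72200,3.65062,0.11361,0.08724,0.60319,5.05178,-0.43100,-0.52945
43,-0.11158,-1.05527,2.29677,0.41449,-6.14937,3.66005,0.10883,0.08385,0.59808,5.54708,-0.60210,-0.54367
44,-0.10678,-1.11925,2.33345,0.54133,-6.63850,3.67110,0.10424,0.08024,0.59311,6.16432,-0.80936,-0.55463
45,-0.10064,-1.18848,2.37026,0.68219,-7.19839,3.68300,0.09983,0.07639,0.58832,6.94219,-1.06118,-0.56147
46,-0.09300,-1.26373,2.40719,0.83948,-7.83976,3.69458,0.09558,0.07229,0.58373,7.93142,-1.36792,-0.56311
47,-0.08369,-1.34587,2.44423,1.01647,-8.57524,3.70396,0.09146,0.06793,0.57936,9.19849,-1.74248,-0.55802
48,-0.07248,-1.43593,2.48134,1.21770,-9.41948,3.70797,0.08743,0.06332,0.57522,10.83032,-2.20120,-0.54396
49,-0.05910,-1.53507,2.51844,1.44979,-10.38924,3.70122,0.08345,0.05849,0.57135,,,
# final θ (rad): -0.05910 -1.53507 2.51844


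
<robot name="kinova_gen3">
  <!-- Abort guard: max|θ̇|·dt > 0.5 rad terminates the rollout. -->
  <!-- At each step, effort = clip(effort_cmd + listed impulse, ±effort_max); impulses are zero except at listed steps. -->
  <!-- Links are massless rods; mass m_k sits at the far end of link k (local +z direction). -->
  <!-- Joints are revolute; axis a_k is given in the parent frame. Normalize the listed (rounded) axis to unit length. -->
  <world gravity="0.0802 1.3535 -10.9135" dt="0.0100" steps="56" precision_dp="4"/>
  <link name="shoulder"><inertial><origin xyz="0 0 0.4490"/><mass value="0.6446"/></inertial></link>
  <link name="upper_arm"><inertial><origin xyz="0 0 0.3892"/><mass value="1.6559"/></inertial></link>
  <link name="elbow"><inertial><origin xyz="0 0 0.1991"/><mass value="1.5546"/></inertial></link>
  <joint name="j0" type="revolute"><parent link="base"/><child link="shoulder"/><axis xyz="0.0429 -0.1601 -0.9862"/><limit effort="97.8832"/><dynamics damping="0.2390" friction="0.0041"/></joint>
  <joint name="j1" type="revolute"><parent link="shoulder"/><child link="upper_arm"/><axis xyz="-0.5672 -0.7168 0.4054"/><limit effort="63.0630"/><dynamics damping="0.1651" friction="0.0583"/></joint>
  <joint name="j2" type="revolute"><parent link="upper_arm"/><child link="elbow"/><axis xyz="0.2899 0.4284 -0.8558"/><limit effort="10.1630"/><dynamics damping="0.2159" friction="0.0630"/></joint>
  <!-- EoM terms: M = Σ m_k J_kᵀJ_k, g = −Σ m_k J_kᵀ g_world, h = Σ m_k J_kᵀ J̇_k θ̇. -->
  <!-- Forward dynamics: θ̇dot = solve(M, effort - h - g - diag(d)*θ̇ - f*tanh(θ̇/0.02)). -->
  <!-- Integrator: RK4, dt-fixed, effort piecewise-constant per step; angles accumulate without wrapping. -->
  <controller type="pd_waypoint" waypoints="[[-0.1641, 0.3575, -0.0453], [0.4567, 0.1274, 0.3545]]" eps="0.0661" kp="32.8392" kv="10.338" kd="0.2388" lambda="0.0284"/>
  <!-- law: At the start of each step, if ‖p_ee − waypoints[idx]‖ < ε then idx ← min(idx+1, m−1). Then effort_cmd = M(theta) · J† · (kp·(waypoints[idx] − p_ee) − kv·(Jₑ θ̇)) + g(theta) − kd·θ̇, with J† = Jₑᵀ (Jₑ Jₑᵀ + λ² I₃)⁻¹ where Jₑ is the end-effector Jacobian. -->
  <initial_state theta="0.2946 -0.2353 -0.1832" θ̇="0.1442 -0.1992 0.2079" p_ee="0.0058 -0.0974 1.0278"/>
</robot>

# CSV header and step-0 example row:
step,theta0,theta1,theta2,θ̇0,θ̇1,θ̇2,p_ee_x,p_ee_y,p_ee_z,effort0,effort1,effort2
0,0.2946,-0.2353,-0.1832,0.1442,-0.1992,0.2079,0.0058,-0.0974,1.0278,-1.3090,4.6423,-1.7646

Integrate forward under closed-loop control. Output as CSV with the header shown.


step,theta0,theta1,theta2,θ̇0,θ̇1,θ̇2,p_ee_x,p_ee_y,p_ee_z,effort0,effort1,effort2
1,0.2948,-0.2383,-0.1927,-0.0860,-0.3756,-1.9191,0.0059,-0.0981,1.0276,-1.6067,3.0385,-1.0948
2,0.2931,-0.2422,-0.2157,-0.2536,-0.4065,-2.6381,0.0057,-0.0981,1.0275,-2.0475,1.5274,-0.8537
3,0.2898,-0.2464,-0.2445,-0.4229,-0.4261,-3.0974,0.0057,-0.0977,1.0273,-2.5838,0.1072,-0.7091
4,0.2846,-0.2508,-0.2777,-0.6119,-0.4590,-3.5263,0.0057,-0.0971,1.0272,-3.2059,-1.1943,-0.5945
5,0.2774,-0.2557,-0.3153,-0.8298,-0.5073,-3.9723,0.0060,-0.0964,1.0269,-3.9112,-2.3350,-0.4959
6,0.2678,-0.2611,-0.3574,-1.0835,-0.5678,-4.4411,0.0066,-0.0956,1.0266,-4.6941,-3.2585,-0.4110
7,0.2555,-0.2671,-0.4044,-1.3786,-0.6349,-4.9266,0.0076,-0.0947,1.0261,-5.5425,-3.8981,-0.3406
8,0.2400,-0.2738,-0.4562,-1.7193,-0.7020,-5.4186,0.0091,-0.0939,1.0255,-6.4363,-4.1847,-0.2857
9,0.2208,-0.2811,-0.5129,-2.1081,-0.7612,-5.9046,0.0112,-0.0931,1.0247,-7.3473,-4.0577,-0.2469
10,0.1976,-0.2890,-0.5744,-2.5453,-0.8047,-6.3722,0.0138,-0.0923,1.0237,-8.2416,-3.4763,-0.2234
11,0.1697,-0.2971,-0.6403,-3.0297,-0.8242,-6.8106,0.0172,-0.0914,1.0224,-9.0828,-2.4272,-0.2129
12,0.1367,-0.3053,-0.7105,-3.5584,-0.8127,-7.2124,0.0214,-0.0905,1.0209,-9.8360,-0.9266,-0.2110
13,0.0983,-0.3132,-0.7844,-4.1282,-0.7639,-7.5740,0.0263,-0.0894,1.0192,-10.4707,0.9851,-0.2118
14,0.0539,-0.3204,-0.8617,-4.7363,-0.6725,-7.8953,0.0322,-0.0880,1.0171,-10.9615,3.2529,-0.2083
15,0.0034,-0.3264,-0.9420,-5.3813,-0.5343,-8.1790,0.0389,-0.0861,1.0148,-11.2877,5.8182,-0.1932
16,-0.0539,-0.3308,-1.0250,-6.0637,-0.3459,-8.4292,0.0464,-0.0836,1.0122,-11.4312,8.6280,-0.1594
17,-0.1181,-0.3330,-1.1103,-6.7864,-0.1040,-8.6498,0.0547,-0.0804,1.0093,-11.3734,11.6407,-0.1005
18,-0.1898,-0.3326,-1.1976,-7.5543,0.1928,-8.8454,0.0637,-0.0763,1.0061,-11.0937,14.8393,-0.0105
19,-0.2693,-0.3288,-1.2867,-8.3766,0.5500,-9.0129,0.0734,-0.0712,1.0026,-10.5648,18.2007,0.1144
20,-0.3575,-0.3212,-1.3774,-9.2670,0.9726,-9.1498,0.0836,-0.0649,0.9989,-9.7529,21.7207,0.2776
21,-0.4549,-0.3091,-1.4692,-10.2437,1.4663,-9.2492,0.0943,-0.0572,0.9949,-8.6160,25.4076,0.4812
22,-0.5626,-0.2916,-1.5617,-11.3324,2.0381,-9.2960,0.1053,-0.0480,0.9905,-7.1039,29.2756,0.7250
23,-0.6819,-0.2679,-1.6543,-12.5691,2.6979,-9.2626,0.1164,-0.0372,0.9859,-5.1597,33.3404,1.0058
24,-0.8145,-0.2372,-1.7459,-14.0079,3.4591,-9.0994,0.1276,-0.0246,0.9809,-2.7228,37.6119,1.3139
25,-0.9628,-0.1983,-1.8349,-15.7335,4.3426,-8.7139,0.1387,-0.0100,0.9756,0.2676,42.0828,1.6280
26,-1.1302,-0.1498,-1.9183,-17.8890,5.3831,-7.9243,0.1493,0.0067,0.9699,3.8735,46.6897,1.9009
27,-1.3223,-0.0899,-1.9904,-20.7357,6.6444,-6.3391,0.1593,0.0259,0.9639,8.1784,51.1332,2.0246
28,-1.5480,-0.0160,-2.0394,-24.7658,8.2411,-3.0295,0.1683,0.0474,0.9575,13.3014,53.7837,1.7362
29,-1.8218,0.0756,-2.0392,-30.5489,10.2403,4.1080,0.1765,0.0710,0.9508,18.4626,45.6827,0.4973
30,-2.1434,0.1816,-1.9517,-32.7765,10.6663,13.0505,0.1855,0.0950,0.9442,17.0255,15.6251,-0.8629
31,-2.3796,0.2558,-1.8979,-13.1125,3.9647,-5.7443,0.1979,0.1155,0.9358,7.6860,-3.2313,4.2118
32,-2.4775,0.2852,-1.9801,-7.3281,2.2075,-9.8144,0.2096,0.1323,0.9253,5.2605,-4.1355,4.6337
33,-2.5522,0.3080,-2.0575,-7.6070,2.3326,-5.6964,0.2179,0.1478,0.9162,5.0298,-2.4998,3.0471
34,-2.6191,0.3287,-2.1168,-6.1903,1.9130,-5.5314,0.2236,0.1624,0.9085,4.4071,-1.4283,2.5999
35,-2.6789,0.3472,-2.1658,-5.8315,1.8128,-4.1542,0.2275,0.1759,0.9018,4.1477,-0.3097,1.9372
36,-2.7326,0.3642,-2.2085,-5.1618,1.6549,-3.9374,0.2301,0.1884,0.8958,3.8585,0.6162,1.6335
37,-2.7822,0.3805,-2.2460,-4.8471,1.6200,-3.4035,0.2319,0.2000,0.8902,3.6858,1.4090,1.2990
38,-2.8283,0.3965,-2.2805,-4.4977,1.6081,-3.2565,0.2331,0.2109,0.8850,3.5335,2.0769,1.0969
39,-2.8719,0.4127,-2.3127,-4.2755,1.6544,-3.0581,0.2340,0.2210,0.8799,3.4265,2.6299,0.9066
40,-2.9133,0.4296,-2.3437,-4.0714,1.7313,-2.9951,0.2347,0.2306,0.8749,3.3395,3.0926,0.7675
41,-2.9531,0.4474,-2.3738,-3.9153,1.8418,-2.9471,0.2353,0.2397,0.8699,3.2703,3.4711,0.6432
42,-2.9914,0.4665,-2.4037,-3.7757,1.9768,-2.9546,0.2360,0.2483,0.8648,3.2076,3.7771,0.5393
43,-3.0284,0.4870,-2.4337,-3.6535,2.1339,-2.9861,0.2367,0.2565,0.8595,3.1429,4.0111,0.4440
44,-3.0643,0.5092,-2.4641,-3.5396,2.3093,-3.0441,0.2377,0.2643,0.8541,3.0657,4.1721,0.3552
45,-3.0991,0.5333,-2.4951,-3.4315,2.5001,-3.1182,0.2390,0.2718,0.8484,2.9649,4.2533,0.2682
46,-3.1329,0.5593,-2.5269,-3.3267,2.7038,-3.2026,0.2406,0.2789,0.8424,2.8286,4.2445,0.1802
47,-3.1656,0.5874,-2.5594,-3.2242,2.9177,-3.2902,0.2425,0.2858,0.8360,2.6447,4.1325,0.0885
48,-3.1973,0.6177,-2.5929,-3.1238,3.1388,-3.3736,0.2447,0.2925,0.8293,2.4019,3.9027,-0.0087
49,-3.2281,0.6502,-2.6270,-3.0257,3.3636,-3.4455,0.2474,0.2990,0.8221,2.0912,3.5406,-0.1128
50,-3.2579,0.6849,-2.6618,-2.9300,3.5882,-3.4988,0.2504,0.3053,0.8146,1.7074,3.0337,-0.2245
51,-3.2867,0.7219,-2.6970,-2.8371,3.8082,-3.5269,0.2539,0.3115,0.8065,1.2505,2.3741,-0.3437
52,-3.3146,0.7611,-2.7323,-2.7469,4.0191,-3.5240,0.2577,0.3176,0.7978,0.7276,1.5604,-0.4698
53,-3.3417,0.8022,-2.7673,-2.6592,4.2159,-3.4859,0.2619,0.3236,0.7887,0.1534,0.5999,-0.6016
54,-3.3678,0.8453,-2.8018,-2.5736,4.3944,-3.4099,0.2664,0.3297,0.7789,-0.4503,-0.4910,-0.7375
55,-3.3932,0.8900,-2.8353,-2.4896,4.5507,-3.2955,0.2711,0.3357,0.7685,-1.0561,-1.6865,-0.8751
56,-3.4177,0.9362,-2.8675,-2.4066,4.6822,-3.1442,0.2760,0.3418,0.7574,,,


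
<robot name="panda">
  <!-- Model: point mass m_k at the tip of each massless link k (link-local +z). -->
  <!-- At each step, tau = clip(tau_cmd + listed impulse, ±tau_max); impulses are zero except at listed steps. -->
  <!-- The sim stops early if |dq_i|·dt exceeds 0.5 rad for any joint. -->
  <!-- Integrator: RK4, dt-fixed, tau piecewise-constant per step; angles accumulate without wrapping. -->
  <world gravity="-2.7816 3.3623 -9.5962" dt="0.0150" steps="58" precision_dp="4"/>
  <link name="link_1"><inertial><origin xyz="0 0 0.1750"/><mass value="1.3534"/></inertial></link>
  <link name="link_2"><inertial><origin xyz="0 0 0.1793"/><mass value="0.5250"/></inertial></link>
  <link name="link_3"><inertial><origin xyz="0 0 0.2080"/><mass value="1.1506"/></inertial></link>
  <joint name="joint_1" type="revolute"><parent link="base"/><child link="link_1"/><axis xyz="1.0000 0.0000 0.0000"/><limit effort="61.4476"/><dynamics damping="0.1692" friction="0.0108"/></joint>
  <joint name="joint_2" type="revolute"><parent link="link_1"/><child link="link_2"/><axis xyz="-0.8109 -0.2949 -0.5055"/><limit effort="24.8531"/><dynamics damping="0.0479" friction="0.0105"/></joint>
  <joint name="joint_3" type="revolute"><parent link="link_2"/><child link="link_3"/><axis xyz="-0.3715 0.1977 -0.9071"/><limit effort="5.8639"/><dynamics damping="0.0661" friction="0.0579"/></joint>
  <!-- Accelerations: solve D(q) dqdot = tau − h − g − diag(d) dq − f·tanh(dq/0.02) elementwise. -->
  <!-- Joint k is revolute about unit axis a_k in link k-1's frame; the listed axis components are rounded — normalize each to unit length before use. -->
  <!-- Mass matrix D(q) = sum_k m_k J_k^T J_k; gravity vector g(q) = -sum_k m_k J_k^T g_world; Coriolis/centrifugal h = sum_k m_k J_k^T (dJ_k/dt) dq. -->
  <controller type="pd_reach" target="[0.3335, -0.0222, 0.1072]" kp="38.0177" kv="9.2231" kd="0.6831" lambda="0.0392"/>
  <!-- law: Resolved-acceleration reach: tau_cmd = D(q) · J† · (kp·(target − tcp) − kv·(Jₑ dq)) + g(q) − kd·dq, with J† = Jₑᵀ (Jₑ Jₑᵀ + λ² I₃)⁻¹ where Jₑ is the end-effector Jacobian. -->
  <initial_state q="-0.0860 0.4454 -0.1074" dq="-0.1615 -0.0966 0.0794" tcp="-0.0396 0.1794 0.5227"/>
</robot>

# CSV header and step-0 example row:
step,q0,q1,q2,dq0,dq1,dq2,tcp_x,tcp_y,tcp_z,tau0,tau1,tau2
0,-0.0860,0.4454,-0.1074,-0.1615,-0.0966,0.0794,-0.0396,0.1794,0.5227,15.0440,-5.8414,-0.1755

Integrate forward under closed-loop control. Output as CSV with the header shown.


step,q0,q1,q2,dq0,dq1,dq2,tcp_x,tcp_y,tcp_z,tau0,tau1,tau2
1,-0.0774,0.4571,-0.0864,1.2807,1.6418,2.5469,-0.0390,0.1799,0.5220,13.6660,-6.7526,-1.7941
2,-0.0559,0.4872,-0.0732,1.6030,2.3637,-0.6057,-0.0392,0.1785,0.5211,12.5759,-6.6241,0.6136
3,-0.0284,0.5203,-0.0493,2.0452,2.0764,3.5014,-0.0387,0.1756,0.5204,11.7811,-5.8615,-2.1554
4,0.0040,0.5588,-0.0356,2.2903,3.0235,-1.4233,-0.0386,0.1711,0.5199,10.6255,-5.8603,1.5216
5,0.0397,0.5967,-0.0109,2.4566,2.0800,4.3941,-0.0374,0.1653,0.5197,9.6924,-4.6131,-2.4982
6,0.0796,0.6401,0.0037,2.8687,3.6494,-2.1766,-0.0365,0.1584,0.5194,8.4643,-5.1036,2.3445
7,0.1205,0.6804,0.0290,2.5846,1.8038,5.2096,-0.0345,0.1506,0.5192,7.5871,-3.2463,-2.8388
8,0.1648,0.7264,0.0432,3.3242,4.2447,-3.0225,-0.0328,0.1420,0.5187,6.3629,-4.4668,3.1651
9,0.2083,0.7671,0.0703,2.4824,1.2960,6.2762,-0.0298,0.1329,0.5184,5.7524,-1.9050,-3.4258
10,0.2549,0.8149,0.0818,3.7142,4.9494,-4.4147,-0.0273,0.1235,0.5174,4.5368,-4.1148,4.3014
11,0.2986,0.8541,0.1135,2.1499,0.4638,8.1865,-0.0232,0.1138,0.5166,4.3274,-0.5599,-4.6815
12,0.3465,0.9044,0.1192,4.1759,6.0311,-7.0037,-0.0201,0.1042,0.5149,3.0174,-4.2440,5.8639
13,0.3890,0.9419,0.1537,1.5767,-0.7282,10.9698,-0.0151,0.0946,0.5137,3.3304,0.8446,-5.8639
14,0.4361,0.9916,0.1623,4.5922,7.0154,-9.2160,-0.0109,0.0853,0.5113,1.8033,-4.5159,5.8639
15,0.4802,1.0362,0.1753,1.4096,-0.7226,10.3792,-0.0064,0.0762,0.5089,2.5056,1.2645,-5.8639
16,0.5267,1.0887,0.1660,4.6624,7.3522,-11.0070,-0.0026,0.0675,0.5057,1.0248,-4.3727,5.8639
17,0.5699,1.1351,0.1652,1.2430,-0.7904,10.2671,0.0017,0.0591,0.5027,1.8970,1.6197,-5.8639
18,0.6155,1.1891,0.1421,4.6659,7.6029,-12.6577,0.0053,0.0512,0.4988,0.4426,-4.2699,5.8639
19,0.6572,1.2359,0.1341,1.0696,-0.9495,10.8112,0.0098,0.0436,0.4951,1.4105,1.9257,-5.8639
20,0.7013,1.2905,0.1035,4.6262,7.7999,-14.0583,0.0137,0.0367,0.4906,-0.0158,-4.2349,5.8639
21,0.7416,1.3376,0.0917,0.9326,-1.0684,11.5363,0.0186,0.0300,0.4863,0.9946,2.0955,-5.8639
22,0.7842,1.3927,0.0558,4.5451,7.9501,-15.3013,0.0229,0.0240,0.4812,-0.3752,-4.2570,5.8639
23,0.8227,1.4395,0.0435,0.7970,-1.2178,12.5190,0.0284,0.0183,0.4764,0.6414,2.1902,-5.8639
24,0.8636,1.4944,0.0058,4.4240,8.0360,-16.3013,0.0332,0.0132,0.4708,-0.6517,-4.3230,5.8639
25,0.9002,1.5405,-0.0045,0.6745,-1.3576,13.5750,0.0394,0.0083,0.4655,0.3306,2.1896,-5.8639
26,0.9391,1.5950,-0.0421,4.2752,8.0662,-17.0914,0.0449,0.0042,0.4595,-0.8620,-4.4298,5.8639
27,0.9736,1.6399,-0.0482,0.5463,-1.5033,14.6807,0.0517,0.0002,0.4538,0.0787,2.1089,-5.8639
28,1.0104,1.6937,-0.0848,4.1123,8.0747,-17.7952,0.0577,-0.0031,0.4474,-0.9916,-4.6012,5.8639
29,1.0425,1.7371,-0.0852,0.3972,-1.6813,15.8894,0.0652,-0.0063,0.4414,-0.1180,1.9791,-5.8639
30,1.0768,1.7889,-0.1162,3.9165,7.9468,-17.9631,0.0718,-0.0088,0.4346,-1.0671,-4.7507,5.8639
31,1.1062,1.8299,-0.1078,0.2354,-1.8276,17.0051,0.0800,-0.0112,0.4283,-0.2763,1.7627,-5.8639
32,1.1377,1.8791,-0.1299,3.7144,7.7017,-17.6345,0.0872,-0.0129,0.4213,-1.1097,-4.8852,5.8639
33,1.1644,1.9177,-0.1118,0.0643,-1.8863,17.7939,0.0960,-0.0147,0.4147,-0.4006,1.4382,-5.8639
34,1.1930,1.9639,-0.1233,3.5150,7.3420,-16.8509,0.1038,-0.0159,0.4074,-1.1400,-4.9878,5.8639
35,1.2169,2.0002,-0.0962,-0.1152,-1.8362,18.1491,0.1130,-0.0171,0.4006,-0.5011,1.0127,-5.8639
36,1.2426,2.0433,-0.0969,3.3229,6.8873,-15.7247,0.1213,-0.0177,0.3931,-1.1785,-5.0494,5.8639
37,1.2638,2.0775,-0.0621,-0.3008,-1.6849,18.0858,0.1308,-0.0186,0.3859,-0.5912,0.5127,-5.8639
38,1.2866,2.1176,-0.0527,3.1382,6.3683,-14.4086,0.1394,-0.0189,0.3782,-1.2354,-5.0696,5.8639
39,1.3050,2.1499,-0.0119,-0.4878,-1.4554,17.6897,0.1491,-0.0195,0.3707,-0.6836,-0.0283,-5.8639
40,1.3250,2.1872,0.0059,2.9612,5.8221,-13.0668,0.1578,-0.0196,0.3628,-1.3130,-5.0563,5.8639
41,1.3408,2.2180,0.0509,-0.6706,-1.1765,17.0710,0.1674,-0.0201,0.3551,-0.7860,-0.5769,-5.8639
42,1.3581,2.2528,0.0749,2.7934,5.2813,-11.8337,0.1760,-0.0201,0.3471,-1.4070,-5.0188,5.8639
43,1.3714,2.2822,0.1221,-0.8431,-0.8746,16.3228,0.1853,-0.0206,0.3393,-0.8999,-1.1060,-5.8639
44,1.3861,2.3149,0.1500,2.6382,4.7689,-10.8011,0.1936,-0.0207,0.3313,-1.5104,-4.9636,5.8639
45,1.3972,2.3432,0.1975,-0.9986,-0.5708,15.5055,0.2024,-0.0212,0.3234,-1.0231,-1.5952,-5.8639
46,1.4097,2.3742,0.2264,2.5056,4.3027,-10.0517,0.2103,-0.0214,0.3154,-1.6183,-4.8962,5.8639
47,1.4188,2.4016,0.2717,-1.1266,-0.2824,14.6334,0.2184,-0.0219,0.3075,-1.1528,-2.0290,-5.8639
48,1.4296,2.4313,0.2985,2.4086,3.8928,-9.6466,0.2256,-0.0221,0.2997,-1.7266,-4.8188,5.8639
49,1.4374,2.4579,0.3387,-1.2148,-0.0290,13.6978,0.2330,-0.0227,0.2921,-1.2848,-2.3923,-5.8639
50,1.4469,2.4863,0.3612,2.3276,3.5168,-9.4233,0.2394,-0.0229,0.2845,-1.8216,-4.7247,5.8639
51,1.4536,2.5120,0.3955,-1.2747,0.1685,12.7928,0.2459,-0.0235,0.2772,-1.4080,-2.6825,-5.8639
52,1.4620,2.5388,0.4134,2.2460,3.1653,-9.2389,0.2515,-0.0236,0.2700,-1.8978,-4.6201,5.8639
53,1.4678,2.5632,0.4423,-1.3204,0.3092,11.9906,0.2573,-0.0242,0.2631,-1.5175,-2.9108,-5.8639
54,1.4754,2.5885,0.4549,2.1918,2.8595,-9.2272,0.2622,-0.0242,0.2563,-1.9636,-4.5209,5.8639
55,1.4807,2.6116,0.4772,-1.3328,0.4037,11.1796,0.2671,-0.0246,0.2498,-1.6176,-3.0853,-5.8639
56,1.4880,2.6354,0.4837,2.1532,2.5949,-9.3072,0.2712,-0.0246,0.2435,-2.0159,-4.4304,5.8639
57,1.4931,2.6571,0.4992,-1.3213,0.4480,10.4088,0.2754,-0.0248,0.2375,-1.7058,-3.2101,-5.8639
58,1.5003,2.6792,0.4995,2.1206,2.3705,-9.4165,0.2789,-0.0246,0.2316,,,


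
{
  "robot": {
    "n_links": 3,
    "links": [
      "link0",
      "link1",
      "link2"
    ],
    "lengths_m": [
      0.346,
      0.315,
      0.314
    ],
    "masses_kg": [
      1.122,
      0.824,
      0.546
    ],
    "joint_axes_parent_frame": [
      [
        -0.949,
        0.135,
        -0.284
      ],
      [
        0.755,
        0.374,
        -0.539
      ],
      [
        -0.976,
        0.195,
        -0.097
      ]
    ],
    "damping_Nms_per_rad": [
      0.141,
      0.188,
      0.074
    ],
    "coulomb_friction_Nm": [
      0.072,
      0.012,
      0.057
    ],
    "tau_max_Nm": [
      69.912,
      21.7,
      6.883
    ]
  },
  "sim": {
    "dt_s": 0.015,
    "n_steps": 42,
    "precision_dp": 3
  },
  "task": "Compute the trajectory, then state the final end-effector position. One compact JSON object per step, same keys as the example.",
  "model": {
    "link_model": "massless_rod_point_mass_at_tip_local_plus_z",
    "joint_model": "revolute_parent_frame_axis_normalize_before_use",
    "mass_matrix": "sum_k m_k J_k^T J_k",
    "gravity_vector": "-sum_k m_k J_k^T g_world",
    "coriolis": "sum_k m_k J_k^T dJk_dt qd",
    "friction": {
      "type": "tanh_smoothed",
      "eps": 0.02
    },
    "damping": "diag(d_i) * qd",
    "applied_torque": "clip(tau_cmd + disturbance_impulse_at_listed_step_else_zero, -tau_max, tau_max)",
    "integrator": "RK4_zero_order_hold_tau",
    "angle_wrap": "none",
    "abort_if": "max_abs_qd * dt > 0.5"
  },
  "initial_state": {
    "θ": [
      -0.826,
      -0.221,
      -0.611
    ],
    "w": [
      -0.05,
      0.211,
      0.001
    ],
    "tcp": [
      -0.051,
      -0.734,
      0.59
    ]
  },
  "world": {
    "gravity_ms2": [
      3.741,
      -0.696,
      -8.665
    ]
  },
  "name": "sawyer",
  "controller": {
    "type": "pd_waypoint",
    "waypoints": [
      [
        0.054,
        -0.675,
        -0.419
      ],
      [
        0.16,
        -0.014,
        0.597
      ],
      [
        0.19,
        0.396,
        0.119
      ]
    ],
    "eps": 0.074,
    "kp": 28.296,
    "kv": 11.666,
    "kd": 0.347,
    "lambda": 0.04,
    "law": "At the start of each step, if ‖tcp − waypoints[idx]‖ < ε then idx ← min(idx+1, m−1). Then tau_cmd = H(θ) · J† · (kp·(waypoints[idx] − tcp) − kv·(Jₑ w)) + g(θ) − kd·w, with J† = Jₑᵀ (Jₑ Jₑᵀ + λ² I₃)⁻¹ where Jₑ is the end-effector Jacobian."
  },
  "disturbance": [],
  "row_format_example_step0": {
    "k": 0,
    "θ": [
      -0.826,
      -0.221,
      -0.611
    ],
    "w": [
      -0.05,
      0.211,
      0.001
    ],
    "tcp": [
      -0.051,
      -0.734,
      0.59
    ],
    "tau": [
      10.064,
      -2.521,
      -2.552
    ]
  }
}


{"k":1,"\u03b8":[-0.825,-0.222,-0.628],"w":[0.154,-0.274,-2.288],"tcp":[-0.05,-0.735,0.585],"tau":[9.686,-2.454,-1.084]}
{"k":2,"\u03b8":[-0.822,-0.227,-0.672],"w":[0.272,-0.474,-3.521],"tcp":[-0.048,-0.736,0.577],"tau":[8.212,-2.242,-0.25]}
{"k":3,"\u03b8":[-0.818,-0.235,-0.729],"w":[0.297,-0.544,-4.09],"tcp":[-0.045,-0.736,0.565],"tau":[6.562,-2.019,0.217]}
{"k":4,"\u03b8":[-0.814,-0.243,-0.792],"w":[0.247,-0.565,-4.265],"tcp":[-0.042,-0.735,0.552],"tau":[5.181,-1.854,0.483]}
{"k":5,"\u03b8":[-0.811,-0.252,-0.856],"w":[0.14,-0.582,-4.228],"tcp":[-0.038,-0.735,0.538],"tau":[4.196,-1.764,0.644]}
{"k":6,"\u03b8":[-0.81,-0.261,-0.918],"w":[-0.004,-0.614,-4.086],"tcp":[-0.035,-0.734,0.523],"tau":[3.579,-1.743,0.756]}
{"k":7,"\u03b8":[-0.811,-0.27,-0.978],"w":[-0.168,-0.661,-3.9],"tcp":[-0.03,-0.733,0.507],"tau":[3.237,-1.776,0.842]}
{"k":8,"\u03b8":[-0.815,-0.281,-1.035],"w":[-0.349,-0.736,-3.697],"tcp":[-0.026,-0.733,0.49],"tau":[3.119,-1.846,0.915]}
{"k":9,"\u03b8":[-0.822,-0.293,-1.089],"w":[-0.54,-0.835,-3.493],"tcp":[-0.022,-0.732,0.473],"tau":[3.166,-1.942,0.979]}
{"k":10,"\u03b8":[-0.831,-0.306,-1.14],"w":[-0.735,-0.955,-3.293],"tcp":[-0.017,-0.732,0.456],"tau":[3.334,-2.055,1.034]}
{"k":11,"\u03b8":[-0.844,-0.321,-1.187],"w":[-0.931,-1.09,-3.099],"tcp":[-0.013,-0.733,0.438],"tau":[3.59,-2.176,1.08]}
{"k":12,"\u03b8":[-0.859,-0.339,-1.233],"w":[-1.125,-1.237,-2.911],"tcp":[-0.009,-0.734,0.42],"tau":[3.915,-2.3,1.116]}
{"k":13,"\u03b8":[-0.877,-0.358,-1.275],"w":[-1.313,-1.389,-2.727],"tcp":[-0.004,-0.735,0.401],"tau":[4.298,-2.422,1.143]}
{"k":14,"\u03b8":[-0.898,-0.38,-1.314],"w":[-1.494,-1.543,-2.548],"tcp":[0.0,-0.736,0.383],"tau":[4.729,-2.538,1.159]}
{"k":15,"\u03b8":[-0.922,-0.405,-1.351],"w":[-1.665,-1.693,-2.372],"tcp":[0.005,-0.738,0.364],"tau":[5.207,-2.647,1.166]}
{"k":16,"\u03b8":[-0.948,-0.431,-1.386],"w":[-1.823,-1.836,-2.199],"tcp":[0.009,-0.74,0.344],"tau":[5.726,-2.746,1.163]}
{"k":17,"\u03b8":[-0.977,-0.46,-1.417],"w":[-1.968,-1.967,-2.029],"tcp":[0.013,-0.742,0.325],"tau":[6.286,-2.833,1.152]}
{"k":18,"\u03b8":[-1.007,-0.49,-1.446],"w":[-2.097,-2.082,-1.861],"tcp":[0.017,-0.745,0.305],"tau":[6.883,-2.907,1.133]}
{"k":19,"\u03b8":[-1.039,-0.522,-1.473],"w":[-2.209,-2.179,-1.697],"tcp":[0.021,-0.747,0.286],"tau":[7.513,-2.966,1.106]}
{"k":20,"\u03b8":[-1.073,-0.555,-1.497],"w":[-2.304,-2.254,-1.535],"tcp":[0.025,-0.75,0.266],"tau":[8.171,-3.009,1.074]}
{"k":21,"\u03b8":[-1.108,-0.589,-1.519],"w":[-2.379,-2.305,-1.378],"tcp":[0.029,-0.753,0.246],"tau":[8.844,-3.037,1.037]}
{"k":22,"\u03b8":[-1.144,-0.624,-1.539],"w":[-2.435,-2.332,-1.224],"tcp":[0.032,-0.755,0.226],"tau":[9.521,-3.051,0.996]}
{"k":23,"\u03b8":[-1.181,-0.659,-1.556],"w":[-2.473,-2.336,-1.076],"tcp":[0.035,-0.758,0.206],"tau":[10.188,-3.053,0.952]}
{"k":24,"\u03b8":[-1.219,-0.694,-1.571],"w":[-2.493,-2.317,-0.935],"tcp":[0.038,-0.761,0.185],"tau":[10.83,-3.044,0.907]}
{"k":25,"\u03b8":[-1.256,-0.729,-1.584],"w":[-2.496,-2.279,-0.8],"tcp":[0.041,-0.763,0.165],"tau":[11.436,-3.027,0.861]}
{"k":26,"\u03b8":[-1.293,-0.762,-1.595],"w":[-2.484,-2.223,-0.674],"tcp":[0.044,-0.765,0.145],"tau":[11.994,-3.003,0.816]}
{"k":27,"\u03b8":[-1.33,-0.795,-1.605],"w":[-2.46,-2.154,-0.557],"tcp":[0.046,-0.768,0.125],"tau":[12.497,-2.974,0.772]}
{"k":28,"\u03b8":[-1.367,-0.827,-1.612],"w":[-2.423,-2.075,-0.448],"tcp":[0.048,-0.769,0.105],"tau":[12.943,-2.942,0.73]}
{"k":29,"\u03b8":[-1.403,-0.857,-1.618],"w":[-2.378,-1.989,-0.35],"tcp":[0.05,-0.771,0.085],"tau":[13.328,-2.906,0.69]}
{"k":30,"\u03b8":[-1.438,-0.886,-1.623],"w":[-2.324,-1.898,-0.261],"tcp":[0.052,-0.772,0.066],"tau":[13.654,-2.869,0.652]}
{"k":31,"\u03b8":[-1.473,-0.914,-1.626],"w":[-2.264,-1.804,-0.181],"tcp":[0.054,-0.773,0.047],"tau":[13.922,-2.83,0.617]}
{"k":32,"\u03b8":[-1.506,-0.941,-1.628],"w":[-2.2,-1.711,-0.111],"tcp":[0.055,-0.774,0.028],"tau":[14.136,-2.791,0.585]}
{"k":33,"\u03b8":[-1.539,-0.965,-1.629],"w":[-2.131,-1.618,-0.049],"tcp":[0.057,-0.774,0.009],"tau":[14.299,-2.751,0.555]}
{"k":34,"\u03b8":[-1.57,-0.989,-1.63],"w":[-2.06,-1.529,-0.001],"tcp":[0.058,-0.774,-0.009],"tau":[14.416,-2.711,0.533]}
{"k":35,"\u03b8":[-1.6,-1.011,-1.63],"w":[-1.987,-1.45,0.019],"tcp":[0.06,-0.773,-0.026],"tau":[14.49,-2.669,0.53]}
{"k":36,"\u03b8":[-1.63,-1.033,-1.629],"w":[-1.913,-1.373,0.032],"tcp":[0.061,-0.773,-0.043],"tau":[14.525,-2.629,0.529]}
{"k":37,"\u03b8":[-1.658,-1.053,-1.629],"w":[-1.839,-1.298,0.047],"tcp":[0.063,-0.771,-0.06],"tau":[14.529,-2.59,0.524]}
{"k":38,"\u03b8":[-1.685,-1.071,-1.628],"w":[-1.765,-1.225,0.062],"tcp":[0.064,-0.77,-0.076],"tau":[14.504,-2.552,0.515]}
{"k":39,"\u03b8":[-1.711,-1.089,-1.627],"w":[-1.693,-1.156,0.077],"tcp":[0.065,-0.768,-0.091],"tau":[14.456,-2.516,0.504]}
{"k":40,"\u03b8":[-1.736,-1.106,-1.625],"w":[-1.622,-1.089,0.091],"tcp":[0.066,-0.766,-0.106],"tau":[14.388,-2.481,0.491]}
{"k":41,"\u03b8":[-1.759,-1.122,-1.624],"w":[-1.552,-1.027,0.103],"tcp":[0.067,-0.764,-0.12],"tau":[14.304,-2.447,0.478]}
{"k":42,"\u03b8":[-1.782,-1.137,-1.622],"w":[-1.484,-0.968,0.114],"tcp":[0.069,-0.762,-0.134]}
{"summary": "final tcp position (m): 0.069 -0.762 -0.134"}


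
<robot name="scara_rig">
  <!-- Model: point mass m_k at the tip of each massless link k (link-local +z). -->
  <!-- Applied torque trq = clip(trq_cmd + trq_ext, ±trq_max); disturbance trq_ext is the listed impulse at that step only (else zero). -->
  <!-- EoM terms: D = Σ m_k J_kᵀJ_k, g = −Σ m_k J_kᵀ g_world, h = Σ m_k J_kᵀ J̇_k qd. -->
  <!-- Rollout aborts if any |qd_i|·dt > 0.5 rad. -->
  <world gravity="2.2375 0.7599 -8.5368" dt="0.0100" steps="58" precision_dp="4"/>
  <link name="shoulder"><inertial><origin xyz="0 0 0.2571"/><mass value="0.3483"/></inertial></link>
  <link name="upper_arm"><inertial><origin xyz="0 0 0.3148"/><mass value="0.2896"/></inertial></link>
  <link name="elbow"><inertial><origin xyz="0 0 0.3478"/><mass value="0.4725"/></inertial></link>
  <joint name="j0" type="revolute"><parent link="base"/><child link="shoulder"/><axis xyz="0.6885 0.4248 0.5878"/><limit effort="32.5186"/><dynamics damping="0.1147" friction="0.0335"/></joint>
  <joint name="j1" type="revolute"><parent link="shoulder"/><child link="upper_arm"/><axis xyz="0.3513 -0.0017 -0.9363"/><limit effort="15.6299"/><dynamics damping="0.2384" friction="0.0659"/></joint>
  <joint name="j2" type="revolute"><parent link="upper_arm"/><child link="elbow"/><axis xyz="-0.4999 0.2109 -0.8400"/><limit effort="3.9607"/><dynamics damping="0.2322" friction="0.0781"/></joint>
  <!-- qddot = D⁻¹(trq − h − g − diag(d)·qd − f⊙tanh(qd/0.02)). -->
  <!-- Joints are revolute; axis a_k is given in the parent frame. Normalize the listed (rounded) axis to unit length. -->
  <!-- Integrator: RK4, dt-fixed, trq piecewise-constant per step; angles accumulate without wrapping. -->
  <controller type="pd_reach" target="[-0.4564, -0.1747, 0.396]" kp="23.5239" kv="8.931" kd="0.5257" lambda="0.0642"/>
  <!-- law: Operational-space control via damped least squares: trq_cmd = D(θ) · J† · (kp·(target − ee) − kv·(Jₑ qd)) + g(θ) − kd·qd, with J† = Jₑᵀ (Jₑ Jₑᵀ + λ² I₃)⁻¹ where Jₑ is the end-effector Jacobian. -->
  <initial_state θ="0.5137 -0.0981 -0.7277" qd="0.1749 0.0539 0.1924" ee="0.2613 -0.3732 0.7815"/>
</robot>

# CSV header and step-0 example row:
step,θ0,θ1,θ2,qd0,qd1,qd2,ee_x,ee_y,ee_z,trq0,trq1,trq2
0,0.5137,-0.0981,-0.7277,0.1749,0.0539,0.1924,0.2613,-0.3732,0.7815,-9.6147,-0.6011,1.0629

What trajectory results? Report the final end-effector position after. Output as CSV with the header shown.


step,θ0,θ1,θ2,qd0,qd1,qd2,ee_x,ee_y,ee_z,trq0,trq1,trq2
1,0.5134,-0.0972,-0.7314,-0.2076,0.1660,-0.7682,0.2614,-0.3738,0.7810,-8.9323,-0.6439,1.5089
2,0.5107,-0.0937,-0.7365,-0.3500,0.5147,-0.2989,0.2601,-0.3740,0.7810,-8.2585,-0.7590,1.1609
3,0.5061,-0.0883,-0.7410,-0.5578,0.5642,-0.5795,0.2577,-0.3740,0.7816,-7.6850,-0.7159,1.2316
4,0.4999,-0.0821,-0.7460,-0.6832,0.6748,-0.4432,0.2543,-0.3735,0.7826,-7.1446,-0.6934,1.0754
5,0.4924,-0.0752,-0.7508,-0.8156,0.6990,-0.5115,0.2501,-0.3727,0.7840,-6.6599,-0.6286,1.0378
6,0.4837,-0.0680,-0.7557,-0.9158,0.7366,-0.4674,0.2453,-0.3714,0.7858,-6.2101,-0.5713,0.9429
7,0.4741,-0.0606,-0.7604,-1.0094,0.7497,-0.4781,0.2398,-0.3698,0.7879,-5.7987,-0.5054,0.8836
8,0.4636,-0.0530,-0.7651,-1.0868,0.7657,-0.4597,0.2339,-0.3678,0.7902,-5.4181,-0.4445,0.8130
9,0.4524,-0.0453,-0.7697,-1.1555,0.7751,-0.4563,0.2275,-0.3655,0.7928,-5.0670,-0.3844,0.7551
10,0.4406,-0.0375,-0.7742,-1.2137,0.7852,-0.4462,0.2207,-0.3628,0.7956,-4.7418,-0.3286,0.6977
11,0.4282,-0.0296,-0.7786,-1.2641,0.7938,-0.4405,0.2136,-0.3599,0.7986,-4.4406,-0.2760,0.6465
12,0.4153,-0.0216,-0.7830,-1.3067,0.8027,-0.4338,0.2061,-0.3567,0.8016,-4.1609,-0.2272,0.5983
13,0.4021,-0.0135,-0.7873,-1.3425,0.8113,-0.4289,0.1984,-0.3533,0.8047,-3.9009,-0.1817,0.5543
14,0.3885,-0.0054,-0.7915,-1.3722,0.8201,-0.4243,0.1905,-0.3497,0.8078,-3.6589,-0.1395,0.5135
15,0.3747,0.0029,-0.7957,-1.3963,0.8289,-0.4208,0.1824,-0.3458,0.8110,-3.4334,-0.1003,0.4759
16,0.3606,0.0112,-0.7999,-1.4154,0.8377,-0.4178,0.1742,-0.3418,0.8142,-3.2228,-0.0640,0.4411
17,0.3464,0.0197,-0.8041,-1.4299,0.8464,-0.4156,0.1658,-0.3377,0.8173,-3.0260,-0.0303,0.4089
18,0.3321,0.0282,-0.8082,-1.4403,0.8551,-0.4140,0.1574,-0.3333,0.8204,-2.8418,0.0009,0.3792
19,0.3176,0.0368,-0.8124,-1.4470,0.8636,-0.4130,0.1488,-0.3289,0.8234,-2.6692,0.0299,0.3517
20,0.3031,0.0455,-0.8165,-1.4502,0.8720,-0.4125,0.1402,-0.3243,0.8263,-2.5072,0.0568,0.3263
21,0.2886,0.0542,-0.8206,-1.4504,0.8802,-0.4124,0.1316,-0.3197,0.8292,-2.3550,0.0817,0.3027
22,0.2741,0.0631,-0.8247,-1.4479,0.8881,-0.4128,0.1230,-0.3150,0.8320,-2.2118,0.1047,0.2808
23,0.2597,0.0720,-0.8288,-1.4429,0.8957,-0.4135,0.1143,-0.3101,0.8346,-2.0769,0.1260,0.2606
24,0.2453,0.0810,-0.8330,-1.4356,0.9031,-0.4146,0.1056,-0.3053,0.8372,-1.9496,0.1457,0.2418
25,0.2310,0.0901,-0.8371,-1.4263,0.9101,-0.4159,0.0970,-0.3004,0.8396,-1.8295,0.1638,0.2244
26,0.2168,0.0992,-0.8413,-1.4152,0.9169,-0.4175,0.0884,-0.2954,0.8419,-1.7159,0.1805,0.2083
27,0.2027,0.1084,-0.8454,-1.4026,0.9233,-0.4194,0.0799,-0.2905,0.8441,-1.6084,0.1958,0.1933
28,0.1888,0.1177,-0.8496,-1.3884,0.9293,-0.4214,0.0714,-0.2855,0.8462,-1.5066,0.2099,0.1794
29,0.1749,0.1270,-0.8538,-1.3731,0.9350,-0.4236,0.0629,-0.2805,0.8481,-1.4100,0.2226,0.1666
30,0.1613,0.1364,-0.8581,-1.3565,0.9404,-0.4260,0.0545,-0.2755,0.8499,-1.3183,0.2342,0.1546
31,0.1478,0.1458,-0.8624,-1.3391,0.9455,-0.4284,0.0462,-0.2705,0.8516,-1.2312,0.2447,0.1436
32,0.1345,0.1553,-0.8666,-1.3207,0.9502,-0.4310,0.0380,-0.2656,0.8531,-1.1484,0.2541,0.1334
33,0.1214,0.1648,-0.8710,-1.3016,0.9545,-0.4336,0.0298,-0.2606,0.8545,-1.0695,0.2625,0.1239
34,0.1085,0.1744,-0.8753,-1.2818,0.9585,-0.4363,0.0217,-0.2557,0.8558,-0.9944,0.2699,0.1152
35,0.0958,0.1840,-0.8797,-1.2615,0.9622,-0.4391,0.0138,-0.2508,0.8570,-0.9227,0.2764,0.1071
36,0.0833,0.1936,-0.8841,-1.2407,0.9655,-0.4419,0.0059,-0.2460,0.8580,-0.8543,0.2820,0.0997
37,0.0710,0.2033,-0.8885,-1.2195,0.9686,-0.4447,-0.0019,-0.2412,0.8590,-0.7890,0.2867,0.0929
38,0.0589,0.2130,-0.8929,-1.1980,0.9713,-0.4475,-0.0096,-0.2365,0.8598,-0.7266,0.2907,0.0866
39,0.0470,0.2227,-0.8974,-1.1763,0.9737,-0.4503,-0.0173,-0.2319,0.8605,-0.6669,0.2938,0.0809
40,0.0354,0.2325,-0.9019,-1.1543,0.9757,-0.4531,-0.0248,-0.2272,0.8610,-0.6098,0.2963,0.0756
41,0.0239,0.2422,-0.9065,-1.1323,0.9775,-0.4559,-0.0322,-0.2227,0.8615,-0.5551,0.2980,0.0708
42,0.0127,0.2520,-0.9110,-1.1101,0.9790,-0.4586,-0.0395,-0.2182,0.8619,-0.5026,0.2990,0.0665
43,0.0017,0.2618,-0.9156,-1.0879,0.9802,-0.4613,-0.0467,-0.2138,0.8621,-0.4524,0.2994,0.0626
44,-0.0090,0.2716,-0.9203,-1.0657,0.9811,-0.4639,-0.0538,-0.2095,0.8623,-0.4041,0.2992,0.0590
45,-0.0196,0.2814,-0.9249,-1.0435,0.9817,-0.4665,-0.0608,-0.2052,0.8624,-0.3578,0.2984,0.0558
46,-0.0299,0.2913,-0.9296,-1.0214,0.9821,-0.4691,-0.0677,-0.2010,0.8623,-0.3134,0.2971,0.0530
47,-0.0400,0.3011,-0.9343,-0.9994,0.9822,-0.4716,-0.0746,-0.1969,0.8622,-0.2706,0.2952,0.0505
48,-0.0499,0.3109,-0.9390,-0.9775,0.9821,-0.4740,-0.0813,-0.1929,0.8620,-0.2296,0.2928,0.0483
49,-0.0595,0.3207,-0.9437,-0.9557,0.9817,-0.4763,-0.0879,-0.1889,0.8617,-0.1900,0.2900,0.0464
50,-0.0690,0.3305,-0.9485,-0.9342,0.9810,-0.4786,-0.0944,-0.1851,0.8613,-0.1520,0.2867,0.0448
51,-0.0782,0.3404,-0.9533,-0.9128,0.9802,-0.4808,-0.1008,-0.1813,0.8609,-0.1154,0.2829,0.0434
52,-0.0872,0.3502,-0.9581,-0.8917,0.9791,-0.4830,-0.1071,-0.1776,0.8604,-0.0802,0.2788,0.0423
53,-0.0960,0.3599,-0.9629,-0.8707,0.9778,-0.4850,-0.1134,-0.1739,0.8598,-0.0462,0.2743,0.0414
54,-0.1046,0.3697,-0.9678,-0.8501,0.9762,-0.4870,-0.1195,-0.1704,0.8591,-0.0134,0.2694,0.0408
55,-0.1130,0.3795,-0.9727,-0.8296,0.9745,-0.4889,-0.1255,-0.1669,0.8584,0.0181,0.2642,0.0403
56,-0.1212,0.3892,-0.9776,-0.8095,0.9726,-0.4907,-0.1315,-0.1635,0.8576,0.0486,0.2586,0.0401
57,-0.1292,0.3989,-0.9825,-0.7896,0.9704,-0.4925,-0.1373,-0.1602,0.8567,0.0780,0.2528,0.0400
58,-0.1370,0.4086,-0.9874,-0.7699,0.9681,-0.4941,-0.1431,-0.1570,0.8558,,,
# final ee position (m): -0.1431 -0.1570 0.8558
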